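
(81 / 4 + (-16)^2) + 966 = 4969 / 4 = 1242.25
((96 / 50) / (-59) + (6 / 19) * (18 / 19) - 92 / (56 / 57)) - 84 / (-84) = -688632467 / 7454650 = -92.38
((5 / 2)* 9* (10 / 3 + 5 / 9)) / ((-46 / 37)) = -6475 / 92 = -70.38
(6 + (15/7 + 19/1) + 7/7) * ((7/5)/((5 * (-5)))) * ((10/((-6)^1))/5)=197/375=0.53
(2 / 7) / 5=2 / 35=0.06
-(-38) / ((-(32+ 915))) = -38 / 947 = -0.04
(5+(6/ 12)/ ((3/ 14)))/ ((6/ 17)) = 187/ 9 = 20.78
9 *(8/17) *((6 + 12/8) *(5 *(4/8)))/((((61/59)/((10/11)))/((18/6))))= 209.48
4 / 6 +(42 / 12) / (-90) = 113 / 180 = 0.63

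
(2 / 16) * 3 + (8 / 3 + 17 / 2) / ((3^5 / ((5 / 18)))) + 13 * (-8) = -103.61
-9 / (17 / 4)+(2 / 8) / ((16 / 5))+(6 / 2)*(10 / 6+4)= 16277 / 1088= 14.96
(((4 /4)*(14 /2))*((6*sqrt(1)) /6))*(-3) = -21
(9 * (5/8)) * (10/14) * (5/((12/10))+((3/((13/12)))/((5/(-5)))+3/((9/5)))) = 17925/1456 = 12.31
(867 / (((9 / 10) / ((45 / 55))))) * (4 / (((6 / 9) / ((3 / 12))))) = 13005 / 11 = 1182.27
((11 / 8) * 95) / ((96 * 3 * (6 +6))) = 1045 / 27648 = 0.04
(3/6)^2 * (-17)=-17/4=-4.25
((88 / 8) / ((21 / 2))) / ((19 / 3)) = 22 / 133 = 0.17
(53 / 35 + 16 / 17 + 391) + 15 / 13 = 3052303 / 7735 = 394.61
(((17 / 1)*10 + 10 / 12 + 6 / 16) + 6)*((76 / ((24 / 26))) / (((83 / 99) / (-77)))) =-889765877 / 664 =-1340008.85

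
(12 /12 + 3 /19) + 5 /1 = 117 /19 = 6.16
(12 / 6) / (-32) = -1 / 16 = -0.06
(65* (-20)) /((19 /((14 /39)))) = -1400 /57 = -24.56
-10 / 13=-0.77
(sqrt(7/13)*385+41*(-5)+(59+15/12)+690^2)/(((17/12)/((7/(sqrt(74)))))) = 16170*sqrt(6734)/8177+39980241*sqrt(74)/1258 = 273551.02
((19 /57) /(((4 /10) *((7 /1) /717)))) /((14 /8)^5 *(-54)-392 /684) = -10462464 /108707333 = -0.10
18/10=9/5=1.80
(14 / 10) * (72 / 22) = 4.58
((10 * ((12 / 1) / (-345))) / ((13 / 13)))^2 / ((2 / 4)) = 128 / 529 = 0.24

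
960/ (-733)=-1.31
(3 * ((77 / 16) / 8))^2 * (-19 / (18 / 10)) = -563255 / 16384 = -34.38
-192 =-192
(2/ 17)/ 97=2/ 1649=0.00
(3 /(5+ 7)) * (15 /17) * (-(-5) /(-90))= -5 /408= -0.01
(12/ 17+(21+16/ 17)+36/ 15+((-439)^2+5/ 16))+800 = 263223049/ 1360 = 193546.36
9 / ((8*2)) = 0.56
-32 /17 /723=-32 /12291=-0.00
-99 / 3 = -33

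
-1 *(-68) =68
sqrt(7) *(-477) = -477 *sqrt(7) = -1262.02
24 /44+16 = 182 /11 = 16.55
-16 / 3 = -5.33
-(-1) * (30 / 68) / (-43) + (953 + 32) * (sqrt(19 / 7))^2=27361225 / 10234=2673.56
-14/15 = -0.93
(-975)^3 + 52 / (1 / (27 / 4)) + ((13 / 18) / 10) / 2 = -333669248627 / 360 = -926859023.96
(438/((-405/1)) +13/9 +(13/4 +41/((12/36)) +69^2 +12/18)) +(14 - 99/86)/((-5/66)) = 109567633/23220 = 4718.67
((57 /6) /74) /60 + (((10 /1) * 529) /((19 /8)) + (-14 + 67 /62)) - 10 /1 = 11529985231 /5230320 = 2204.45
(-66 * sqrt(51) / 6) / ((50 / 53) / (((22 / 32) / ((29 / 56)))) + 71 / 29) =-1301839 * sqrt(51) / 373851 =-24.87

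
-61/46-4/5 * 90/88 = -1085/506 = -2.14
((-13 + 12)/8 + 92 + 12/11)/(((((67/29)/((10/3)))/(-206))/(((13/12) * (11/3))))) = -58828965/536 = -109755.53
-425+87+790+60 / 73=33056 / 73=452.82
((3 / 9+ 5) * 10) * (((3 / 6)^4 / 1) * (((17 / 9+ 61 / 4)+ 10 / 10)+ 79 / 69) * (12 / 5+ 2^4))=31934 / 27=1182.74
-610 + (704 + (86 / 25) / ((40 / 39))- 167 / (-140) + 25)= 216207 / 1750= 123.55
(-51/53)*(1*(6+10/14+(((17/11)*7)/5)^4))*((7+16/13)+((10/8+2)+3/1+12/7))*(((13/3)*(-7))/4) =18377595281673/5431811000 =3383.33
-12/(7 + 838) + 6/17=4866/14365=0.34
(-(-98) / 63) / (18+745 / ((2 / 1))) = 28 / 7029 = 0.00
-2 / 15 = -0.13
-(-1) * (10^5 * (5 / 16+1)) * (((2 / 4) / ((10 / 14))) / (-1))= -91875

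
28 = 28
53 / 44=1.20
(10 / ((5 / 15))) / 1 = 30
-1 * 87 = -87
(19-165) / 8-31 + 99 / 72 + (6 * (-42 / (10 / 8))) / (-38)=-32353 / 760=-42.57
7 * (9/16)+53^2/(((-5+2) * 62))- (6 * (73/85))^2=-405492797/10750800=-37.72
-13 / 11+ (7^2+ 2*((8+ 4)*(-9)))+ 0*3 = -1850 / 11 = -168.18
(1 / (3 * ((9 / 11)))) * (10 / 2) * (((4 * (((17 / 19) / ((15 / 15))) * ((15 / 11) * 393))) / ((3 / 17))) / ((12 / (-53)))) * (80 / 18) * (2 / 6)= -2006527000 / 13851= -144865.14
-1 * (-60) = 60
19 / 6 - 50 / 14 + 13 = 529 / 42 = 12.60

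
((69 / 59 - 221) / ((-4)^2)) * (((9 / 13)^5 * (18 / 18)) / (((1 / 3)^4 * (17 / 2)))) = -20.82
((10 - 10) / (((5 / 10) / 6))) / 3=0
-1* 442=-442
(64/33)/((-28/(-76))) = 1216/231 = 5.26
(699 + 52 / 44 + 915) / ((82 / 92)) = 817282 / 451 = 1812.16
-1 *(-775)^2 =-600625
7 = 7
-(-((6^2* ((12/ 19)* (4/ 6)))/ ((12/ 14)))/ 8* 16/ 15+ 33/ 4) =-2239/ 380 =-5.89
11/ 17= 0.65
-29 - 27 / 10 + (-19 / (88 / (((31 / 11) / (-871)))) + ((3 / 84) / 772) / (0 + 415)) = -29969303062847 / 945424720240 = -31.70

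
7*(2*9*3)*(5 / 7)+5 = 275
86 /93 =0.92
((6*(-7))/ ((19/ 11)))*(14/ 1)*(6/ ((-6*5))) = 6468/ 95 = 68.08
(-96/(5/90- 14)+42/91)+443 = 1469479/3263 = 450.35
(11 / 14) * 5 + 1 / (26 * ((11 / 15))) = 3985 / 1001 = 3.98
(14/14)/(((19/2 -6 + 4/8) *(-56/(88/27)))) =-11/756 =-0.01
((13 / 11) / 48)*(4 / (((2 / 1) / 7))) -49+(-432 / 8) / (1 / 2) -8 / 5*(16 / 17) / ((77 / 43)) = -157.50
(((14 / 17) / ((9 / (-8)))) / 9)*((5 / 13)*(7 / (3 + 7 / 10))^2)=-0.11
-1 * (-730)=730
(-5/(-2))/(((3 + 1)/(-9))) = -45/8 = -5.62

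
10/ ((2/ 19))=95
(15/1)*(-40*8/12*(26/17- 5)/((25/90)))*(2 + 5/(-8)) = 116820/17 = 6871.76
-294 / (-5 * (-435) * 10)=-49 / 3625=-0.01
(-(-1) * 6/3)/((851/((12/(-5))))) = -24/4255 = -0.01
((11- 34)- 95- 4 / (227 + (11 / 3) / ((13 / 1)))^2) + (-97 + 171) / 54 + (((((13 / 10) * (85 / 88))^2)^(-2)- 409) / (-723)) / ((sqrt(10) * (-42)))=-61854664043 / 530350848- 324895596451 * sqrt(10) / 241454568902820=-116.63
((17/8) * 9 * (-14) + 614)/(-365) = -277/292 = -0.95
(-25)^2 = 625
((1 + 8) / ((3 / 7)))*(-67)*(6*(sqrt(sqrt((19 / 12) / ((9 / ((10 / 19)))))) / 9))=-469*15^(1 / 4)*2^(3 / 4) / 3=-517.42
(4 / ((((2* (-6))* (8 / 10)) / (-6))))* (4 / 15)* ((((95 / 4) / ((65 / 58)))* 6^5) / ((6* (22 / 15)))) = 1785240 / 143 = 12484.20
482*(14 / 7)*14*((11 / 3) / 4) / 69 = 37114 / 207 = 179.29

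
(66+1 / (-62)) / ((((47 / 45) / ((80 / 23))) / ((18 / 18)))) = 7363800 / 33511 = 219.74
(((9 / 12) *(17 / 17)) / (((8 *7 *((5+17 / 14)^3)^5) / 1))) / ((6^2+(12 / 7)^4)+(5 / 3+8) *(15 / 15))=1667495524260299776 / 5381261078373346625197633652273415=0.00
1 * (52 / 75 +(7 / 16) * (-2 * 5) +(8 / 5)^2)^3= -304821217 / 216000000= -1.41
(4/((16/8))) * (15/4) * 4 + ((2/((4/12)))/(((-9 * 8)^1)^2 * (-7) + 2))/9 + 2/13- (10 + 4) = 11430077/707577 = 16.15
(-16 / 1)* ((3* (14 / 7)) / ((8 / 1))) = -12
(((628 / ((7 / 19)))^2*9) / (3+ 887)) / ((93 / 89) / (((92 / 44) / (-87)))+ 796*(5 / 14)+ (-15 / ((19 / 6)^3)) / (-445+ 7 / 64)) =122.01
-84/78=-14/13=-1.08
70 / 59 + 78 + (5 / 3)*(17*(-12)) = -15388 / 59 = -260.81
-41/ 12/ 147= -41/ 1764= -0.02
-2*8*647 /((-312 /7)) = 232.26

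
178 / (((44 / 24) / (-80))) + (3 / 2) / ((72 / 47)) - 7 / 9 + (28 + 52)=-7687.07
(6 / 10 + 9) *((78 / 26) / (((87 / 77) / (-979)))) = -3618384 / 145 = -24954.37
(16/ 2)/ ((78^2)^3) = 1/ 28149950088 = 0.00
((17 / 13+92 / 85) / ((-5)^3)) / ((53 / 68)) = -10564 / 430625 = -0.02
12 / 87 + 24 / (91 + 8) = 364 / 957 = 0.38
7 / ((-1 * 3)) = -7 / 3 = -2.33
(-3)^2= 9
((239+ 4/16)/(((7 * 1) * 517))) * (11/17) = 957/22372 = 0.04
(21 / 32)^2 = 441 / 1024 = 0.43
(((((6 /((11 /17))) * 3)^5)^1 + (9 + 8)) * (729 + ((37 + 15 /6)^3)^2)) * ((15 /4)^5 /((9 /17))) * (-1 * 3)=-2806429705503161230121627334375 /10554638336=-265895392732778639296.58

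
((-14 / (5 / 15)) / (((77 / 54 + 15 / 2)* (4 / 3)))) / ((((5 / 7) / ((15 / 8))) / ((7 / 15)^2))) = -194481 / 96400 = -2.02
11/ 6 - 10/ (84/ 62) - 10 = -653/ 42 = -15.55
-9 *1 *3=-27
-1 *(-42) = 42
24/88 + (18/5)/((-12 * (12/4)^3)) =259/990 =0.26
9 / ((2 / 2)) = 9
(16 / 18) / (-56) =-0.02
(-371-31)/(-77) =402/77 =5.22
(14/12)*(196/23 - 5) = 189/46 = 4.11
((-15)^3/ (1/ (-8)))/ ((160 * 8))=675/ 32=21.09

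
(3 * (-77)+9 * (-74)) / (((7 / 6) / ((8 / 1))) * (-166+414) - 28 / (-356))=-478998 / 19355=-24.75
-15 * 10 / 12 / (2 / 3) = -75 / 4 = -18.75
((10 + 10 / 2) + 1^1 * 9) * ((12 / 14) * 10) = 1440 / 7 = 205.71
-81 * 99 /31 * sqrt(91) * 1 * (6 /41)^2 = -288684 * sqrt(91) /52111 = -52.85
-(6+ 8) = -14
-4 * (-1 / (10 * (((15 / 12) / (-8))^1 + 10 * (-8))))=-64 / 12825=-0.00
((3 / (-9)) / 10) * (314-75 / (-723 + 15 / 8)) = -302011 / 28845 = -10.47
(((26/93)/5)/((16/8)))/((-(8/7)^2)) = -0.02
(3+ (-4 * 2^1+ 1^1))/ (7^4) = -4/ 2401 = -0.00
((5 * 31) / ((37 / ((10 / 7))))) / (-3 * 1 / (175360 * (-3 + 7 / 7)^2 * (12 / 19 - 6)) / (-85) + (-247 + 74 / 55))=-34563105280000 / 1418749183613811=-0.02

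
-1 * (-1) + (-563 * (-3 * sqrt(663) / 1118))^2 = 145584919 / 96148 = 1514.18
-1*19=-19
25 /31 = 0.81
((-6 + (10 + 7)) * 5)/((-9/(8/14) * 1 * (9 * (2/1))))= -0.19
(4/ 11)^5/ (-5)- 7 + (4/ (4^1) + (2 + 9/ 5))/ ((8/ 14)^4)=195928093/ 5153632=38.02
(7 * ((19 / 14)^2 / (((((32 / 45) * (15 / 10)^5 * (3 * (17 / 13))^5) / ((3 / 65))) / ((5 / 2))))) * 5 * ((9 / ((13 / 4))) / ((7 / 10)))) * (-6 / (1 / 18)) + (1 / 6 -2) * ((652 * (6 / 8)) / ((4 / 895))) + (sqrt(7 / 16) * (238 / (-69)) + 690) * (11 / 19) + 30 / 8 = -19053186211860475 / 95175854424 -1309 * sqrt(7) / 2622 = -200190.61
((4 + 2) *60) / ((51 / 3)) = 360 / 17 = 21.18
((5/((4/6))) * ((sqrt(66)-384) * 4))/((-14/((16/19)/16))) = 5760/133-15 * sqrt(66)/133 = 42.39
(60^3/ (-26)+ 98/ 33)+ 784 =-7520.72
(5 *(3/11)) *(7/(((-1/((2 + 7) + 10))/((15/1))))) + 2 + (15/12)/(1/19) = -118567/44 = -2694.70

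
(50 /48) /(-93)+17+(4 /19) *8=791885 /42408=18.67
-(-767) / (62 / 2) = 767 / 31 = 24.74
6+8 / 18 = 58 / 9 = 6.44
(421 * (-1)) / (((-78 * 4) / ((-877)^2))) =1037831.12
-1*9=-9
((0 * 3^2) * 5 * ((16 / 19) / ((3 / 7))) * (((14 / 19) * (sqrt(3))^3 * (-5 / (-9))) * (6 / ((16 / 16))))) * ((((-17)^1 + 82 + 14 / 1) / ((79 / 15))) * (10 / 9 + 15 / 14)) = 0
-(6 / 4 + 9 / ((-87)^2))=-2525 / 1682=-1.50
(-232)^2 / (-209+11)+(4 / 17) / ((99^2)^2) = -443915673692 / 1633013217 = -271.84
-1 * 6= -6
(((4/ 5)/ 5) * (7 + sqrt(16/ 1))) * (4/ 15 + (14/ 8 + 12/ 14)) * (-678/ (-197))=3000602/ 172375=17.41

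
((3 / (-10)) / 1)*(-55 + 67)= -18 / 5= -3.60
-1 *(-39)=39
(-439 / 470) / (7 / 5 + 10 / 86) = -18877 / 30644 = -0.62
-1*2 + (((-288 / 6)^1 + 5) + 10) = -35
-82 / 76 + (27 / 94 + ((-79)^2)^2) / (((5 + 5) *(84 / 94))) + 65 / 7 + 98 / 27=89440758113 / 20520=4358711.41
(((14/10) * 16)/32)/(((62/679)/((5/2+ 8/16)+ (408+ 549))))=228144/31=7359.48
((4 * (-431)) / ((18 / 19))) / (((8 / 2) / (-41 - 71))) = 458584 / 9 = 50953.78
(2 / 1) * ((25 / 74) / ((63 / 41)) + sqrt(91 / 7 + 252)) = 1025 / 2331 + 2 * sqrt(265) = 33.00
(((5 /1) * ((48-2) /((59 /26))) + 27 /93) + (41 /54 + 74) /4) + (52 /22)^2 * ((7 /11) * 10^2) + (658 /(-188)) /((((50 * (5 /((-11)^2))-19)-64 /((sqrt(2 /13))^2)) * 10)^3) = 8992572615775980825357241321 /18897587526851913602250000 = 475.86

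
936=936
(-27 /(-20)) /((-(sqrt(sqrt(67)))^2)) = -27 * sqrt(67) /1340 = -0.16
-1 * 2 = -2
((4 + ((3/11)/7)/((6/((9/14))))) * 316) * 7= 682007/77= 8857.23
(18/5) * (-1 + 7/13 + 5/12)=-0.16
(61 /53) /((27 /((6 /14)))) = 0.02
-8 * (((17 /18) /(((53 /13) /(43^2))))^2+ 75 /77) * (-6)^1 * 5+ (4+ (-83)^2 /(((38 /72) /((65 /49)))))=34213997620315252 /776708163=44050003.91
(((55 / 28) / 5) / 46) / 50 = 11 / 64400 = 0.00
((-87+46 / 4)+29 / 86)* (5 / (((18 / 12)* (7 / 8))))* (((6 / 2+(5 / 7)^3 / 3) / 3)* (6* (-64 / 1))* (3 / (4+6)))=10630332416 / 309729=34321.40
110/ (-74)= -55/ 37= -1.49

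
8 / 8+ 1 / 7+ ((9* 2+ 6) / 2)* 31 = 2612 / 7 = 373.14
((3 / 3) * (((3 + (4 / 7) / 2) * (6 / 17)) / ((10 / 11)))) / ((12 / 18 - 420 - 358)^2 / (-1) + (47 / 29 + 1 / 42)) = -396198 / 187672599475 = -0.00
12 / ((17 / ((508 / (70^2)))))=1524 / 20825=0.07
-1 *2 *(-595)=1190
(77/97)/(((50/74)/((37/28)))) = 15059/9700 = 1.55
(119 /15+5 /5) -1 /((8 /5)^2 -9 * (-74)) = 2239301 /250710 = 8.93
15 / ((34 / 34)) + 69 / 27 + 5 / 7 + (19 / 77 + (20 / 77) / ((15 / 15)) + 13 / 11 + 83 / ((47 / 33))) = 2548184 / 32571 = 78.23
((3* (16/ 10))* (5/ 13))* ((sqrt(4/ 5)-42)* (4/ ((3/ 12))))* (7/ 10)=-56448/ 65 + 2688* sqrt(5)/ 325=-849.94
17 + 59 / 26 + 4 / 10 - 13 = 867 / 130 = 6.67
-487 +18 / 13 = -6313 / 13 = -485.62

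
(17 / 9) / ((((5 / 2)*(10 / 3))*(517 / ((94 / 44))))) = 17 / 18150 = 0.00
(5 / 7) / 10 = 1 / 14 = 0.07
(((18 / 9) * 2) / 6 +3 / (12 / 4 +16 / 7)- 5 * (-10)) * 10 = 56870 / 111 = 512.34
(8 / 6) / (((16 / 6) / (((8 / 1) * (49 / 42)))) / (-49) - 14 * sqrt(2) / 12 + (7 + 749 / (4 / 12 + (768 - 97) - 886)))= 13940935904 * sqrt(2) / 85704556393 + 41883016560 / 85704556393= 0.72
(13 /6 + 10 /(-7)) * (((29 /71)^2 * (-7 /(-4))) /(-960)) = -26071 /116144640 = -0.00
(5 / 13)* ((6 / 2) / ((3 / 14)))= 70 / 13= 5.38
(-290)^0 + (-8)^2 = 65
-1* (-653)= 653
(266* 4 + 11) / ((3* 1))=358.33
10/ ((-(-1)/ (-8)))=-80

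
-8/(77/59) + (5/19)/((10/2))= -8891/1463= -6.08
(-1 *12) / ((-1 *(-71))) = -12 / 71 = -0.17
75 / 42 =25 / 14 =1.79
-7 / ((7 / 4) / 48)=-192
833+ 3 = 836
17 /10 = 1.70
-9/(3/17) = -51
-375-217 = -592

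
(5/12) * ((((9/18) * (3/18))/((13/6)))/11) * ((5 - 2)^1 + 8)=5/312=0.02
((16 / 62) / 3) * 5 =40 / 93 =0.43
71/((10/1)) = 71/10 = 7.10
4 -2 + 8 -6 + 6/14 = 31/7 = 4.43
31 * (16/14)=248/7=35.43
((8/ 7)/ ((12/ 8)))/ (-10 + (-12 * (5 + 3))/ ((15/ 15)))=-8/ 1113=-0.01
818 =818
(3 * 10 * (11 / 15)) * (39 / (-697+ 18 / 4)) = -1716 / 1385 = -1.24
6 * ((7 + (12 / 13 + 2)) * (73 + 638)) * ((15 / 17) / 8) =4127355 / 884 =4668.95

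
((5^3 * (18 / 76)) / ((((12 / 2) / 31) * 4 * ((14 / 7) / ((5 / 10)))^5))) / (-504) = -3875 / 52297728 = -0.00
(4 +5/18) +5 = 167/18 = 9.28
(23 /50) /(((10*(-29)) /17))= -391 /14500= -0.03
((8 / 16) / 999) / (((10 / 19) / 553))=10507 / 19980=0.53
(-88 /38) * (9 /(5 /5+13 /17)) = -1122 /95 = -11.81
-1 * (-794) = 794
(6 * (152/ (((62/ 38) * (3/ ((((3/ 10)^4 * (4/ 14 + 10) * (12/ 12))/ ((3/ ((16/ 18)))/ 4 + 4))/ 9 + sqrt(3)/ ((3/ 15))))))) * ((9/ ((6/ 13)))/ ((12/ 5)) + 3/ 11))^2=737901289231488 * sqrt(3)/ 15770610625 + 9818475652850999289191724/ 53472226650390625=183699272.81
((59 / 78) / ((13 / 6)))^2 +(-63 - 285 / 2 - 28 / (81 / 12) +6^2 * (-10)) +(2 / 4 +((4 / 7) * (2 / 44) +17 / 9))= -33674121959 / 59378319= -567.11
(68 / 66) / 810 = 17 / 13365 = 0.00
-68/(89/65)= -4420/89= -49.66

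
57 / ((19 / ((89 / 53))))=267 / 53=5.04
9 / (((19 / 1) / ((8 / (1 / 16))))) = 1152 / 19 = 60.63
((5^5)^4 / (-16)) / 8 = -95367431640625 / 128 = -745058059692.38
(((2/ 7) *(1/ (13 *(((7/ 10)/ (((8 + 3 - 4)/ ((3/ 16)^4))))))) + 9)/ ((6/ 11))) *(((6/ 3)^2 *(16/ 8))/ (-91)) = -60590596/ 2012283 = -30.11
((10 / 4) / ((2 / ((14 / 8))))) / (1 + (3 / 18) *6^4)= 5 / 496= 0.01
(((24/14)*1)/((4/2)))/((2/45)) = 135/7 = 19.29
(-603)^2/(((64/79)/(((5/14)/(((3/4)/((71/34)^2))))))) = 241338807585/258944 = 932011.58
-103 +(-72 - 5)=-180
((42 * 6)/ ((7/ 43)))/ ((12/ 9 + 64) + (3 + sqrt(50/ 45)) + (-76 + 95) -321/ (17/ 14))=-39596808/ 4527883 -74562 * sqrt(10)/ 4527883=-8.80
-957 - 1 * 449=-1406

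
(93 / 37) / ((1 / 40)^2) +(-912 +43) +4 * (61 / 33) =3858379 / 1221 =3160.02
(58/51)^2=3364/2601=1.29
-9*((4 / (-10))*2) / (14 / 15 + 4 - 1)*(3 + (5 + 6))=25.63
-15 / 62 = -0.24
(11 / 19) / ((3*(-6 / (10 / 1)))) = -55 / 171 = -0.32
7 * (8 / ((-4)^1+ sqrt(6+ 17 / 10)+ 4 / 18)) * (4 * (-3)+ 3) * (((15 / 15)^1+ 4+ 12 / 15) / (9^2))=14616 * sqrt(770) / 26615+ 110432 / 5323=35.98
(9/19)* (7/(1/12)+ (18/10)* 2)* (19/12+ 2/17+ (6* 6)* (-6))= -28722069/3230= -8892.28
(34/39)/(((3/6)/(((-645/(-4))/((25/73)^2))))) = 3895499/1625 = 2397.23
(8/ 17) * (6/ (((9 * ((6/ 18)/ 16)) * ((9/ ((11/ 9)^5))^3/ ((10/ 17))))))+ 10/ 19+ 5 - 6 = -187214795447117449081/ 824169642415822173411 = -0.23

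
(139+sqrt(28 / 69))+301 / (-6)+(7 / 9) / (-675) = 2 * sqrt(483) / 69+1079311 / 12150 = 89.47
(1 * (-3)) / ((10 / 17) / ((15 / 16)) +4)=-153 / 236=-0.65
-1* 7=-7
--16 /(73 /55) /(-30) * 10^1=-880 /219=-4.02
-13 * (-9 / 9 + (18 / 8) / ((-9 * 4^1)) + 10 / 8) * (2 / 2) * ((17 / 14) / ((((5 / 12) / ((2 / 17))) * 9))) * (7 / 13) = -1 / 20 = -0.05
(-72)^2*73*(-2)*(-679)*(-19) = -9764302464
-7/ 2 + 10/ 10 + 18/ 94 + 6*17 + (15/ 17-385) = -454513/ 1598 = -284.43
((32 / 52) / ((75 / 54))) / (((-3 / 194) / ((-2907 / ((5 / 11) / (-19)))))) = -5657626656 / 1625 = -3481616.40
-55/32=-1.72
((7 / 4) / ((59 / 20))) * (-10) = -350 / 59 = -5.93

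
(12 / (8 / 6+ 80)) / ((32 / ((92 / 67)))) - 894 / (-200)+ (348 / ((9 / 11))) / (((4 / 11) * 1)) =2879233459 / 2452200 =1174.14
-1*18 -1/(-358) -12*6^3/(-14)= 418867/2506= 167.15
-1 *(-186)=186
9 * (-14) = -126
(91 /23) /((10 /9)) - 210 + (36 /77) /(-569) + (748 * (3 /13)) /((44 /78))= 1003265607 /10076990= 99.56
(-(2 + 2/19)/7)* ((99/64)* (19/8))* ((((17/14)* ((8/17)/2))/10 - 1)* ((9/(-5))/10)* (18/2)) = -136323/78400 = -1.74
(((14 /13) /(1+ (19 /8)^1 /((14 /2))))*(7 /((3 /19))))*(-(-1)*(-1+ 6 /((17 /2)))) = -104272 /9945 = -10.48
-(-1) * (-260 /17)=-260 /17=-15.29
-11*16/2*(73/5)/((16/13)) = -10439/10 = -1043.90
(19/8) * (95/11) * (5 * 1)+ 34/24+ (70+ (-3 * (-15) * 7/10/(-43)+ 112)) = 3238055/11352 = 285.24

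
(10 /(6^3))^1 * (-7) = -35 /108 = -0.32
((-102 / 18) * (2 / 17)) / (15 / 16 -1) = 32 / 3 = 10.67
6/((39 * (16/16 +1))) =1/13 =0.08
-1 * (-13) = 13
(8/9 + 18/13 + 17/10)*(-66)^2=1125058/65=17308.58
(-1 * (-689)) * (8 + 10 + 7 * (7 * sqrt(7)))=12402 + 33761 * sqrt(7)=101725.21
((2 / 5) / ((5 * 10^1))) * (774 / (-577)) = -0.01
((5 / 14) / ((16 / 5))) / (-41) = -25 / 9184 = -0.00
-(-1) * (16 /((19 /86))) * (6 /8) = 54.32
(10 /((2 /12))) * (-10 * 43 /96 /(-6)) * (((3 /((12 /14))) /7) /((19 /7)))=7525 /912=8.25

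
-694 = -694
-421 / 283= -1.49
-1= -1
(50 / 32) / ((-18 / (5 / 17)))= -125 / 4896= -0.03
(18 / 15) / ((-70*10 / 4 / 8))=-0.05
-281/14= -20.07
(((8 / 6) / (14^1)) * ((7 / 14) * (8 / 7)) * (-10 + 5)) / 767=-40 / 112749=-0.00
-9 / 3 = -3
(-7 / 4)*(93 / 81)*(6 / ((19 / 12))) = -434 / 57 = -7.61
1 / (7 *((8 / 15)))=15 / 56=0.27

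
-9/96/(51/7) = -7/544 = -0.01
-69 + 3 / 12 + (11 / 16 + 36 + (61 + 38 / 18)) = 4471 / 144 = 31.05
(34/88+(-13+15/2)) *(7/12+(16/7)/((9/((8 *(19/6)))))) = -132625/3696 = -35.88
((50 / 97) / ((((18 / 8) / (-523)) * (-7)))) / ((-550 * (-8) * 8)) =523 / 1075536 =0.00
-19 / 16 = -1.19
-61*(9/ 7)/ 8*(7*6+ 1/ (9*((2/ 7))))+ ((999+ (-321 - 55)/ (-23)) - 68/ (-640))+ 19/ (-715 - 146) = 1900674541/ 3168480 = 599.87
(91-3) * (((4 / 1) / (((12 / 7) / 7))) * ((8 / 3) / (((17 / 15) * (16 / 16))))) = 172480 / 51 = 3381.96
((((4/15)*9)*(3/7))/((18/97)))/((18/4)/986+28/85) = 382568/23051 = 16.60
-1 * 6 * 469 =-2814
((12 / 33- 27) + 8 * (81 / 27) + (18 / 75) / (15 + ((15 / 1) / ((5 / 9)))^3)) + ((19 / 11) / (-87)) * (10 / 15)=-624341654 / 235637325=-2.65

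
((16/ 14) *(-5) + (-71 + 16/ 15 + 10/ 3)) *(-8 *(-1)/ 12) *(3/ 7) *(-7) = 5062/ 35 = 144.63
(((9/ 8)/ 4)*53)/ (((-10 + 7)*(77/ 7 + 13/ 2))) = -159/ 560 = -0.28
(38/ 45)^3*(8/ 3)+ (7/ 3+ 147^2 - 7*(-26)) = 5958191476/ 273375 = 21794.94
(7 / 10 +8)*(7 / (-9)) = -6.77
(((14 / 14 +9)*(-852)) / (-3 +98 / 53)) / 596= 112890 / 9089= 12.42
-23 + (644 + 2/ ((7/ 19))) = 4385/ 7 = 626.43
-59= -59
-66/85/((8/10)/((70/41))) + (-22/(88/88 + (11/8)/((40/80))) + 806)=8348069/10455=798.48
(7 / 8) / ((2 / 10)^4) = 4375 / 8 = 546.88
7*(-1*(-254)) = 1778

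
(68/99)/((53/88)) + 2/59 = 33050/28143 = 1.17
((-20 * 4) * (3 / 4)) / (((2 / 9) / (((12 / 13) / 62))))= -1620 / 403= -4.02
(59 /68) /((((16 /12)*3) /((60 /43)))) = 885 /2924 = 0.30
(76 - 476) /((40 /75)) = -750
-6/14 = -3/7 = -0.43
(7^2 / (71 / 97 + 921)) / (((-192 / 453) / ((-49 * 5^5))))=109898271875 / 5722112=19205.89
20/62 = 0.32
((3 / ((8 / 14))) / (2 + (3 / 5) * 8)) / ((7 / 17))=15 / 8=1.88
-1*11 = -11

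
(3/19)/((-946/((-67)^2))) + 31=543727/17974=30.25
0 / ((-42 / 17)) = 0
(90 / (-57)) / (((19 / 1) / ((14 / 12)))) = -35 / 361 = -0.10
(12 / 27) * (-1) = -4 / 9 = -0.44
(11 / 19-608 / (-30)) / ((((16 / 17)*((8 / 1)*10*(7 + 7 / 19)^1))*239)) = 100997 / 642432000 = 0.00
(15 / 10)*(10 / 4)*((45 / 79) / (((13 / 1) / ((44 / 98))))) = 7425 / 100646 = 0.07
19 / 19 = 1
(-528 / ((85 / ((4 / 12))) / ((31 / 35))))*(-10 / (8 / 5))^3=213125 / 476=447.74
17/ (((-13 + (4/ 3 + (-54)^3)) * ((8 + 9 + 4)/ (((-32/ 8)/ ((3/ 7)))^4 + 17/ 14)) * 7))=-0.01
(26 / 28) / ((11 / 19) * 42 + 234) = 247 / 68712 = 0.00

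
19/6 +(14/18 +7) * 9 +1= 74.17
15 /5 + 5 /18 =59 /18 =3.28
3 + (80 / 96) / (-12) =211 / 72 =2.93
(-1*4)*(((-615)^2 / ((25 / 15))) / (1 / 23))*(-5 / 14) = 52195050 / 7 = 7456435.71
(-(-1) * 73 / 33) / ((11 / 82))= 5986 / 363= 16.49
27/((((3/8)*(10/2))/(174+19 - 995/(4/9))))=-147294/5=-29458.80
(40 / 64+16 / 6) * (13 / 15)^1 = 1027 / 360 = 2.85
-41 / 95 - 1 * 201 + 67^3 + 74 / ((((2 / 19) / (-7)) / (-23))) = 39305734 / 95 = 413744.57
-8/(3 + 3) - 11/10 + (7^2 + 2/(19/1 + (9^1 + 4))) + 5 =12391/240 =51.63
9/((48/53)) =159/16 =9.94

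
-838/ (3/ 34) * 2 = -56984/ 3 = -18994.67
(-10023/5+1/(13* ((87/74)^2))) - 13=-992601556/491985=-2017.54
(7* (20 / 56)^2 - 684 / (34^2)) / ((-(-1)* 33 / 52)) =31681 / 66759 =0.47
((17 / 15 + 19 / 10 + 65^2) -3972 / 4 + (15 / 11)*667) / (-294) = -1367711 / 97020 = -14.10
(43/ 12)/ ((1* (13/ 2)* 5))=43/ 390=0.11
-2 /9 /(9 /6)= -4 /27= -0.15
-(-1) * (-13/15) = -13/15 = -0.87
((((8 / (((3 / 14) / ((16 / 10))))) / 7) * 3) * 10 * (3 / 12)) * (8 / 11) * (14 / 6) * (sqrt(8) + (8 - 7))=3584 / 33 + 7168 * sqrt(2) / 33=415.79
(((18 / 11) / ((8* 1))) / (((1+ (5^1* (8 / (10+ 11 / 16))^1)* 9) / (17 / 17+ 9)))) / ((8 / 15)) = 0.11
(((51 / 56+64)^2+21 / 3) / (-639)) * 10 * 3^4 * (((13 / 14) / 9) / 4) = -860286505 / 6234368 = -137.99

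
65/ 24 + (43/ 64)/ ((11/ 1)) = 5849/ 2112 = 2.77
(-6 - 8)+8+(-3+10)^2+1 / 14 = 603 / 14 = 43.07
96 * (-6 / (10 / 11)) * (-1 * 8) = 25344 / 5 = 5068.80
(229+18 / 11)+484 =7861 / 11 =714.64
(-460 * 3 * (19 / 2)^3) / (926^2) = -2366355 / 1714952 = -1.38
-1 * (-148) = 148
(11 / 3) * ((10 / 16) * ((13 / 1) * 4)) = 715 / 6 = 119.17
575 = 575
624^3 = 242970624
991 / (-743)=-991 / 743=-1.33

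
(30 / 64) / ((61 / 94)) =705 / 976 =0.72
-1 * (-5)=5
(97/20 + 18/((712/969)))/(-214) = -26119/190460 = -0.14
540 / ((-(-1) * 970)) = 54 / 97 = 0.56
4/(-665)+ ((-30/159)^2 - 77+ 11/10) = -56689919/747194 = -75.87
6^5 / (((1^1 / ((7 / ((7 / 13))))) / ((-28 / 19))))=-2830464 / 19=-148971.79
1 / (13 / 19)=19 / 13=1.46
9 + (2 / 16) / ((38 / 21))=2757 / 304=9.07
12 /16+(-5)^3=-497 /4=-124.25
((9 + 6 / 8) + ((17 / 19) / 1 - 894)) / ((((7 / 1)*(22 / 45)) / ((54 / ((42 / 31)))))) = -842879925 / 81928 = -10288.06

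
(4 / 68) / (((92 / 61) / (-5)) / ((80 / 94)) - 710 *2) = -3050 / 73645377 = -0.00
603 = 603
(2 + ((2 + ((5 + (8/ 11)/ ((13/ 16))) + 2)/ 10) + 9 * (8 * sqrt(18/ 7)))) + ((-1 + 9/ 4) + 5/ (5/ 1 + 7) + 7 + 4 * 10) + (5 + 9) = 289387/ 4290 + 216 * sqrt(14)/ 7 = 182.91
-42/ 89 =-0.47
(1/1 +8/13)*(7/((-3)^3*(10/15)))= -49/78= -0.63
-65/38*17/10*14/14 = -221/76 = -2.91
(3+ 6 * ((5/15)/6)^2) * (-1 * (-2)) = 163/27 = 6.04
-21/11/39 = -7/143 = -0.05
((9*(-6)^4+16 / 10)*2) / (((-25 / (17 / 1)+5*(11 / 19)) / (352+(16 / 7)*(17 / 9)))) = 5837392.17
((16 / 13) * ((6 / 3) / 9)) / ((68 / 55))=440 / 1989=0.22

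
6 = 6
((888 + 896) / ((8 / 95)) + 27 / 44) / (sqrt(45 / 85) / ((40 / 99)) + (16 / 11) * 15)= 507098848000 / 518682237 - 3383766210 * sqrt(17) / 172894079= 896.97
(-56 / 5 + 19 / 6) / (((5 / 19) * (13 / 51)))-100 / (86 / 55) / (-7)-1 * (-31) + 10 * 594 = 5860.38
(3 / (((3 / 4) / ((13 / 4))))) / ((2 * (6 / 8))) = 26 / 3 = 8.67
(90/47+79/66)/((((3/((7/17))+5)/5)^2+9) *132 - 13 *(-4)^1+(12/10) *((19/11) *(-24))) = 11824925/7551303504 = 0.00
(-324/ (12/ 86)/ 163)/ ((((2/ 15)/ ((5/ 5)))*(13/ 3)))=-52245/ 2119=-24.66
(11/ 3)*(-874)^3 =-7343903864/ 3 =-2447967954.67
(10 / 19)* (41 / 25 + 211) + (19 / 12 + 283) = 452009 / 1140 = 396.50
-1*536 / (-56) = 9.57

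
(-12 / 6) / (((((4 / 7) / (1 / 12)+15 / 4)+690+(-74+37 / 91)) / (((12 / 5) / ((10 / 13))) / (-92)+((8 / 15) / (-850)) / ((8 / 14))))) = 0.00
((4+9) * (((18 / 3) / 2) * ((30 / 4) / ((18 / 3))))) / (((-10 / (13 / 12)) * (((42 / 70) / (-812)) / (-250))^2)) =-5440875781250 / 9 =-604541753472.22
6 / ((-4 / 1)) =-3 / 2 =-1.50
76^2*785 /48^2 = 283385 /144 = 1967.95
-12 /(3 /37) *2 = -296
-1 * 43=-43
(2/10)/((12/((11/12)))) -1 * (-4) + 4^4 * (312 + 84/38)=1100445329/13680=80441.91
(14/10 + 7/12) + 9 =659/60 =10.98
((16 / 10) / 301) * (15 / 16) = 3 / 602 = 0.00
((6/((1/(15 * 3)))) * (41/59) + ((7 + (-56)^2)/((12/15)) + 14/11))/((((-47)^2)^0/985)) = 10529077715/2596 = 4055885.10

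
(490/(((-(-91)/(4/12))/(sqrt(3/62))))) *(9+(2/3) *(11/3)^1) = 3605 *sqrt(186)/10881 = 4.52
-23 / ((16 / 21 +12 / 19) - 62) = 9177 / 24182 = 0.38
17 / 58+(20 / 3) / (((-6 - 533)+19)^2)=344789 / 1176240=0.29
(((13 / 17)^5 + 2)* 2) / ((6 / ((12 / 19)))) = 12844028 / 26977283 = 0.48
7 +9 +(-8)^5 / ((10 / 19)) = -311216 / 5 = -62243.20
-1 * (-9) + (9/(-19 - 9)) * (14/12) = 69/8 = 8.62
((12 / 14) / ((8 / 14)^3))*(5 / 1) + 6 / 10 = 3771 / 160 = 23.57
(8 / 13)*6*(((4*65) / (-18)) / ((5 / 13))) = -416 / 3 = -138.67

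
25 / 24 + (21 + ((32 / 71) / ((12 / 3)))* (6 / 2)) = 38135 / 1704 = 22.38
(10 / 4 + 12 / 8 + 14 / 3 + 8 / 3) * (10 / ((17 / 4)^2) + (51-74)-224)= -47482 / 17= -2793.06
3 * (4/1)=12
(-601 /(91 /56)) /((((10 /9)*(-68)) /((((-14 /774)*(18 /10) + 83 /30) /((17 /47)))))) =298881507 /8077550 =37.00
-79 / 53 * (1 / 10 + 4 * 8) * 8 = -101436 / 265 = -382.78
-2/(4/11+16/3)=-33/94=-0.35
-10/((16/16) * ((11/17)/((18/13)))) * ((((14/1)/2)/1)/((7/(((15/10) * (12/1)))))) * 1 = -55080/143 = -385.17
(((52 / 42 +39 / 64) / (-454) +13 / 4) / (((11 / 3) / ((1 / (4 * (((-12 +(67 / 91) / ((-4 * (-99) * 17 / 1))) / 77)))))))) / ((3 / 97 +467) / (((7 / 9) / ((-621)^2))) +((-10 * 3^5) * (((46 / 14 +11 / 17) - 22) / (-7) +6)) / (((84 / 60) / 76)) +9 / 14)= -19063039037933891 / 3093257143130064692942528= -0.00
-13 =-13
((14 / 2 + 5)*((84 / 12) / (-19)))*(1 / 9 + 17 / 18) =-14 / 3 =-4.67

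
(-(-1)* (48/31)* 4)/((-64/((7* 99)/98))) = -297/434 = -0.68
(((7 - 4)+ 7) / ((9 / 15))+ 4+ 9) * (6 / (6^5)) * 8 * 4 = 178 / 243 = 0.73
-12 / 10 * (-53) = 318 / 5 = 63.60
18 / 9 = 2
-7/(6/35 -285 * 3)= 245/29919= 0.01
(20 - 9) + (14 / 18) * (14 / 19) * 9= 307 / 19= 16.16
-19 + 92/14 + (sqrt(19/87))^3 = -87/7 + 19*sqrt(1653)/7569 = -12.33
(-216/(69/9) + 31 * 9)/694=5769/15962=0.36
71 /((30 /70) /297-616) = -49203 /426887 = -0.12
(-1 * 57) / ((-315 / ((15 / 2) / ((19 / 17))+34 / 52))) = 1819 / 1365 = 1.33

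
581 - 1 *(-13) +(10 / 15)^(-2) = 2385 / 4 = 596.25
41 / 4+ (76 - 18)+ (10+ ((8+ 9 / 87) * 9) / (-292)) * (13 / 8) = 84.09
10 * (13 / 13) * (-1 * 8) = -80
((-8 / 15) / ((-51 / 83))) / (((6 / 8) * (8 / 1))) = 332 / 2295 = 0.14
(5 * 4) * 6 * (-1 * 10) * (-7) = 8400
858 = 858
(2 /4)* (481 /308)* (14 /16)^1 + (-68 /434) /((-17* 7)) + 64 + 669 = 784584655 /1069376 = 733.68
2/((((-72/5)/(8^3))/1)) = -640/9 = -71.11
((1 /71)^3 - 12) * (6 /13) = -5.54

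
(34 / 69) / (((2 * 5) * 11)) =17 / 3795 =0.00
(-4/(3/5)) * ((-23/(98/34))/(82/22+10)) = 86020/22197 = 3.88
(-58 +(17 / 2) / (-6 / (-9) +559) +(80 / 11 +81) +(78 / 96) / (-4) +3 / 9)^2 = 11634669462015625 / 12574456418304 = 925.26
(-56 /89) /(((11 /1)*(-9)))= 56 /8811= 0.01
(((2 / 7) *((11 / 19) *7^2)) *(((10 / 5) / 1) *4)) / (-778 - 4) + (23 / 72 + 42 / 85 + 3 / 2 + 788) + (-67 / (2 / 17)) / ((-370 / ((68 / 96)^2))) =2504739951871 / 3166536960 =791.00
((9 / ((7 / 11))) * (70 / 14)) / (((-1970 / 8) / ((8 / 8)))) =-396 / 1379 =-0.29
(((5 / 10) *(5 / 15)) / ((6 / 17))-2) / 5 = -11 / 36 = -0.31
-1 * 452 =-452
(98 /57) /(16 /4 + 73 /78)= 0.35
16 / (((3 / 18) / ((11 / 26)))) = 528 / 13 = 40.62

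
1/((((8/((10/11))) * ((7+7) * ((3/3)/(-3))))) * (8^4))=-15/2523136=-0.00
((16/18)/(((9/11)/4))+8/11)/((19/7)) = 31640/16929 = 1.87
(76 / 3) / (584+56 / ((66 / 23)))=209 / 4979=0.04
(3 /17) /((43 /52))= 156 /731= 0.21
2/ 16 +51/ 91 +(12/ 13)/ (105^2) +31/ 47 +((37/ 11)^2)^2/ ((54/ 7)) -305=-679479646043899/ 2367019254600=-287.06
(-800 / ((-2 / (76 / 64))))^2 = 225625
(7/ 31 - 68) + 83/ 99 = -205426/ 3069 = -66.94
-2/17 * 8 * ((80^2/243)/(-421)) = 102400/1739151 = 0.06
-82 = -82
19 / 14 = 1.36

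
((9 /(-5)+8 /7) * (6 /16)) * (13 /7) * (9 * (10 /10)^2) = -8073 /1960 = -4.12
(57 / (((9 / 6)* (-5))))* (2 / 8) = -19 / 10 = -1.90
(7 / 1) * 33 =231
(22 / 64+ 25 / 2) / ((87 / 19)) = 2603 / 928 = 2.80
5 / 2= 2.50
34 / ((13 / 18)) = 612 / 13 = 47.08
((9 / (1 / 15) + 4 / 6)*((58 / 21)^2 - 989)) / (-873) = 176143495 / 1154979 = 152.51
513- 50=463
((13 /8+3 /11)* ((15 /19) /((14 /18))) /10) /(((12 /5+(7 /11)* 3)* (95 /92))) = 34569 /798532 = 0.04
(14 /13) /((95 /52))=56 /95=0.59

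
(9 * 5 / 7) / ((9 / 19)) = 95 / 7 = 13.57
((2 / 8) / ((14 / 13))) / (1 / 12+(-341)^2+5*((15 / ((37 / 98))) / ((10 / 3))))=1443 / 723173654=0.00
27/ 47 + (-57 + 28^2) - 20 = 33256/ 47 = 707.57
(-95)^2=9025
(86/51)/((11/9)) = 258/187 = 1.38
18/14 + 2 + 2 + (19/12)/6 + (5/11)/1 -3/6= 30515/5544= 5.50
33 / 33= 1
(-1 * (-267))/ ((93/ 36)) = 3204/ 31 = 103.35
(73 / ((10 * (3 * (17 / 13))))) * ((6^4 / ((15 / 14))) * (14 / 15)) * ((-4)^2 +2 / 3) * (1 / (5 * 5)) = 2976064 / 2125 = 1400.50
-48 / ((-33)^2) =-16 / 363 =-0.04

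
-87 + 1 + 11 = -75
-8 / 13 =-0.62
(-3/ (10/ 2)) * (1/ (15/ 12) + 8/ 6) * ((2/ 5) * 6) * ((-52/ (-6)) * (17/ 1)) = -56576/ 125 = -452.61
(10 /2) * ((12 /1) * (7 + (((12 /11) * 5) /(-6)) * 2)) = 3420 /11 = 310.91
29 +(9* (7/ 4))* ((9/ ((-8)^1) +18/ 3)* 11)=27955/ 32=873.59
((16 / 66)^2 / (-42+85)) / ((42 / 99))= 32 / 9933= 0.00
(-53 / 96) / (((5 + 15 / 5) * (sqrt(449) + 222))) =-1961 / 6250880 + 53 * sqrt(449) / 37505280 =-0.00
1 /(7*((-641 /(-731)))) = 731 /4487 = 0.16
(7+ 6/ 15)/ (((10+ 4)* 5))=37/ 350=0.11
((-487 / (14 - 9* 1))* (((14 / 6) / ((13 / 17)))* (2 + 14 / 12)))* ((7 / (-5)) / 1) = 7707749 / 5850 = 1317.56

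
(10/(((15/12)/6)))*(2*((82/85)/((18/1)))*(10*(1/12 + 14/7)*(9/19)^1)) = 16400/323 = 50.77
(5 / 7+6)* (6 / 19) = 282 / 133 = 2.12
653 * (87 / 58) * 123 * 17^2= 69636573 / 2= 34818286.50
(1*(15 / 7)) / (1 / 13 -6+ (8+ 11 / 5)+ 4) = 975 / 3766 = 0.26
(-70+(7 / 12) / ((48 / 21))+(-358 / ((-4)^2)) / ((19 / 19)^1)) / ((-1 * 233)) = 17687 / 44736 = 0.40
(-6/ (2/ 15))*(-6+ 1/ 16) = 4275/ 16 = 267.19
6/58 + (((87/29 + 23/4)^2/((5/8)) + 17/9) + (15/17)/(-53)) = 58543655/470322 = 124.48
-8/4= -2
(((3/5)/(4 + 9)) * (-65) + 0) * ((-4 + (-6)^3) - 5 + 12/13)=8739/13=672.23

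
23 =23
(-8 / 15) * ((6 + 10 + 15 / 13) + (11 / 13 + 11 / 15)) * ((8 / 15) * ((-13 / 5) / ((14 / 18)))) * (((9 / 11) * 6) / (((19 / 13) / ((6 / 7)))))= 328243968 / 6400625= 51.28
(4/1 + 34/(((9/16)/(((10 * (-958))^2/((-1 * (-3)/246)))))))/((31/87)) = 118724887885844/93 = 1276611697697.25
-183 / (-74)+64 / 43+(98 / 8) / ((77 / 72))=15.42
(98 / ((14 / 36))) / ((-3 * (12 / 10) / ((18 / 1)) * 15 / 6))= -504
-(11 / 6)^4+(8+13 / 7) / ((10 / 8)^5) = -228701699 / 28350000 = -8.07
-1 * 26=-26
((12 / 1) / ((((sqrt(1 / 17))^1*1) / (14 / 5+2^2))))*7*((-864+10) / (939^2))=-813008*sqrt(17) / 1469535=-2.28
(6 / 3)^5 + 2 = 34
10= 10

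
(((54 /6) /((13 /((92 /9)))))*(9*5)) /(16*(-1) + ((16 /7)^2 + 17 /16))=-649152 /19799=-32.79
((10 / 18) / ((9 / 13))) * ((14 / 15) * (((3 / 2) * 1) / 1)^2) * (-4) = -182 / 27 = -6.74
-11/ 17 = -0.65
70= 70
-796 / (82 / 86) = -34228 / 41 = -834.83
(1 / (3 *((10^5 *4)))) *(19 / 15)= 19 / 18000000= 0.00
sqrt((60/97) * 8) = 4 * sqrt(2910)/97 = 2.22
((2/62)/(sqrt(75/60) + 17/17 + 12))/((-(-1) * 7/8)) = 416/145607- 16 * sqrt(5)/145607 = 0.00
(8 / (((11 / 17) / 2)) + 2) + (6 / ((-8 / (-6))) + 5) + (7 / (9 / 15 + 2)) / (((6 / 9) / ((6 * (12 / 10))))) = 18677 / 286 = 65.30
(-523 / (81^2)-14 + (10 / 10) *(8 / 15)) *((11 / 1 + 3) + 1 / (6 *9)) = -336402473 / 1771470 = -189.90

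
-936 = -936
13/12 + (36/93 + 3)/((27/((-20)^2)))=57209/1116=51.26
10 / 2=5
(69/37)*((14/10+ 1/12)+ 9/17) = 47219/12580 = 3.75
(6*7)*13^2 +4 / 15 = 106474 / 15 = 7098.27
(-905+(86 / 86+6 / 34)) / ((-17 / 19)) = 291935 / 289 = 1010.16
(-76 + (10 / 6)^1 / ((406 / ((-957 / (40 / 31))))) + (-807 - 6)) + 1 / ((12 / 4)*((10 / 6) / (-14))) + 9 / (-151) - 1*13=-76772383 / 84560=-907.90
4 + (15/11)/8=367/88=4.17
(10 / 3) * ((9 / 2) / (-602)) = -15 / 602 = -0.02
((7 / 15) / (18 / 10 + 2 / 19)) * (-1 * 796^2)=-84270928 / 543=-155195.08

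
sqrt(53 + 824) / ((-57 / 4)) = -4 * sqrt(877) / 57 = -2.08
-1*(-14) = 14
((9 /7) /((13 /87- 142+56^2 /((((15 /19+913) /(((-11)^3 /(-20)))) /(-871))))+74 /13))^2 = 195204466162055025 /4679369689309272195764244481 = 0.00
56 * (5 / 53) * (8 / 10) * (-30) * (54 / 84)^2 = -19440 / 371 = -52.40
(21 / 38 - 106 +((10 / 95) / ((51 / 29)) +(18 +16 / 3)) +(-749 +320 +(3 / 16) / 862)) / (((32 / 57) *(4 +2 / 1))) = -2276651367 / 15005696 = -151.72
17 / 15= 1.13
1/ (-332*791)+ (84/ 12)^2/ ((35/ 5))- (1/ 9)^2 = 148638311/ 21271572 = 6.99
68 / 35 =1.94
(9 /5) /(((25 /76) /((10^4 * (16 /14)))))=437760 /7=62537.14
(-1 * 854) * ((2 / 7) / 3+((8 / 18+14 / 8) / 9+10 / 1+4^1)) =-1983781 / 162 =-12245.56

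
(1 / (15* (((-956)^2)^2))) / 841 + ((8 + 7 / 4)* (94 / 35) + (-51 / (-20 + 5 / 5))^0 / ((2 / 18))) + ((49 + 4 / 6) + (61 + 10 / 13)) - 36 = 106071863320609376987 / 958871071120784640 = 110.62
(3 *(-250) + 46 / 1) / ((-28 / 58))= 10208 / 7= 1458.29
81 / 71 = 1.14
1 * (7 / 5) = 7 / 5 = 1.40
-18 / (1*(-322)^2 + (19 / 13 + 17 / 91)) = -819 / 4717697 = -0.00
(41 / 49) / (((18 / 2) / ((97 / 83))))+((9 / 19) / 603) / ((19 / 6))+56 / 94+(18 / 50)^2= 21695526663502 / 26006179854375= 0.83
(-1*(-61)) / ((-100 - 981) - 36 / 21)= -427 / 7579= -0.06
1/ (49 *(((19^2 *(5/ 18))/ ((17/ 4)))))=153/ 176890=0.00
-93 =-93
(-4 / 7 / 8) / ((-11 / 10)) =5 / 77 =0.06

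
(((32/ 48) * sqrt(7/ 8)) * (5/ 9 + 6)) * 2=59 * sqrt(14)/ 27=8.18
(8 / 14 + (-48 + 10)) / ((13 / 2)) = -524 / 91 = -5.76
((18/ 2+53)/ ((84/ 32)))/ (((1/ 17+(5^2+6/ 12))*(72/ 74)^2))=1442926/ 1478169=0.98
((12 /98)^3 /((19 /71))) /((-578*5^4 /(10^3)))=-0.00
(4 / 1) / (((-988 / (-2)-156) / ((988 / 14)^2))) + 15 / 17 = 49831 / 833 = 59.82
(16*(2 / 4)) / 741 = 8 / 741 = 0.01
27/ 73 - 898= -65527/ 73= -897.63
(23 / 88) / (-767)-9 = -607487 / 67496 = -9.00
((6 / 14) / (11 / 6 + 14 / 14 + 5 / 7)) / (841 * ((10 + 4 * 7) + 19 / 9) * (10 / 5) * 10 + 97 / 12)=648 / 3618967279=0.00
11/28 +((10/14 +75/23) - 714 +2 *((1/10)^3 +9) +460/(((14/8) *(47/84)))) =-419671029/1891750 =-221.84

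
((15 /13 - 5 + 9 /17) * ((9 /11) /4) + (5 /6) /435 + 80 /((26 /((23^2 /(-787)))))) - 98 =-201225279529 /1997377668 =-100.74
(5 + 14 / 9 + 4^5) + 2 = 1032.56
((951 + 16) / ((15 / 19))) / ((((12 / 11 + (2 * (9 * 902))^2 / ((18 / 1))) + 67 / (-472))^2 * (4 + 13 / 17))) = 443143887296 / 369711756719963429320485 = 0.00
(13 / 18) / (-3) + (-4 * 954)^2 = 786340211 / 54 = 14561855.76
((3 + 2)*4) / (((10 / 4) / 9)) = 72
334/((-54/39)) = -241.22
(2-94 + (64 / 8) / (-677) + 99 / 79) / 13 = -4854045 / 695279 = -6.98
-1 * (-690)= 690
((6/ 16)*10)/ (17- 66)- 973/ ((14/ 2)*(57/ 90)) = -817605/ 3724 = -219.55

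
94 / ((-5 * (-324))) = 47 / 810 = 0.06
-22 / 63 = -0.35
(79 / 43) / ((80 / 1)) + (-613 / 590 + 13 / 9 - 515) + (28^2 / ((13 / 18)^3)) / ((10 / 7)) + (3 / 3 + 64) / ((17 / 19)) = 69238402868777 / 68223177360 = 1014.88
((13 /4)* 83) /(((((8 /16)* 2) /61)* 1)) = 65819 /4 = 16454.75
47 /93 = 0.51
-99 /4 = -24.75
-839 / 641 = -1.31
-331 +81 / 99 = -3632 / 11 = -330.18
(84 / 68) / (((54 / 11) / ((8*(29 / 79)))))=8932 / 12087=0.74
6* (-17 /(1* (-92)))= 51 /46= 1.11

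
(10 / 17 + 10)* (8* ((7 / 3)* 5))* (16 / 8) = 33600 / 17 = 1976.47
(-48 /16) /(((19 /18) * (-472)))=0.01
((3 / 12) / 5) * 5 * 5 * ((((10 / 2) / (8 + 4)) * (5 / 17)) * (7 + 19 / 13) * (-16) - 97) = -376555 / 2652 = -141.99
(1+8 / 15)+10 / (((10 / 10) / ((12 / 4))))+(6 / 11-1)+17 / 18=31703 / 990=32.02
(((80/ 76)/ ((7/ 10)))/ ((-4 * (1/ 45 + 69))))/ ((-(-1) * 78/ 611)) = -17625/ 413098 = -0.04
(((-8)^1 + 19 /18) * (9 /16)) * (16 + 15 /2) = -5875 /64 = -91.80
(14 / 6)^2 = 49 / 9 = 5.44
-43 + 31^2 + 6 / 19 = 17448 / 19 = 918.32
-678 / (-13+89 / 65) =7345 / 126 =58.29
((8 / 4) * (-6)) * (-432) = 5184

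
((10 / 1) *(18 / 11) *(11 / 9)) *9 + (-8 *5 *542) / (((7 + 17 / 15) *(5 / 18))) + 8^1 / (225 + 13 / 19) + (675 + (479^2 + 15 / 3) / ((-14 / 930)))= -498630708641 / 32696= -15250511.03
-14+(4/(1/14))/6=-14/3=-4.67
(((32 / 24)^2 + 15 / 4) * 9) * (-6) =-597 / 2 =-298.50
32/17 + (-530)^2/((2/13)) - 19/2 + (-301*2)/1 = 62058173/34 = 1825240.38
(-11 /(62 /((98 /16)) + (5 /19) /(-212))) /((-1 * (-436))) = -542773 /217743087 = -0.00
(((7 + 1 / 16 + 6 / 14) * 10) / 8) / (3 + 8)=4195 / 4928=0.85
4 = 4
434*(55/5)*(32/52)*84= 3208128/13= 246779.08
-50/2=-25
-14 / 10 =-1.40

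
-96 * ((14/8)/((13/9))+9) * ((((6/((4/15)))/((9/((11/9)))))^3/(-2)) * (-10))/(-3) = 49080625/1053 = 46610.28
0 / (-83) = 0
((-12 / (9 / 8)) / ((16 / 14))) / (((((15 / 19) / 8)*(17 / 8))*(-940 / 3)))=8512 / 59925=0.14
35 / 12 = 2.92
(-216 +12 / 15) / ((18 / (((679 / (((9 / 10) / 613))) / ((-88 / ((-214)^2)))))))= 2563776012574 / 891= 2877414155.53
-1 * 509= -509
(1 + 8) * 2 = 18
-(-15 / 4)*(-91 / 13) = -105 / 4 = -26.25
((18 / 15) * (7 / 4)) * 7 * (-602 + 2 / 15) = -221186 / 25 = -8847.44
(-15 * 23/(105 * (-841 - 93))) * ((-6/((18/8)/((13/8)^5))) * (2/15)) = -8539739/602542080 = -0.01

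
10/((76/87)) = 435/38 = 11.45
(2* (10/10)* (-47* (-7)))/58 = 329/29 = 11.34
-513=-513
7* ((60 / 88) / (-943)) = -105 / 20746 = -0.01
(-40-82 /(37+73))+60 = 1059 /55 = 19.25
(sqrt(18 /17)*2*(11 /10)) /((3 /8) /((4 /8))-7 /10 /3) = 396*sqrt(34) /527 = 4.38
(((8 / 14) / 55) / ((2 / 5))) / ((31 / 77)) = 2 / 31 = 0.06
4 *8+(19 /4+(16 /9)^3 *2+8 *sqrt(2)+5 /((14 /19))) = 8 *sqrt(2)+1118027 /20412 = 66.09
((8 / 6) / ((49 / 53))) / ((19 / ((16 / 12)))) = 0.10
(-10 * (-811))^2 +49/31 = 2038935149/31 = 65772101.58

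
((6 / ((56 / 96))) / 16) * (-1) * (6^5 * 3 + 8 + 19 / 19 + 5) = -15005.57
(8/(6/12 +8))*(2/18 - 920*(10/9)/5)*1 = -9808/51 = -192.31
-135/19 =-7.11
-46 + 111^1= 65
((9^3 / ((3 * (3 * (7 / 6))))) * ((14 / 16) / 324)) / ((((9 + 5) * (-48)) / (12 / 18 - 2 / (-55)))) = -29 / 147840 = -0.00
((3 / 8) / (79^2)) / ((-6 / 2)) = -1 / 49928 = -0.00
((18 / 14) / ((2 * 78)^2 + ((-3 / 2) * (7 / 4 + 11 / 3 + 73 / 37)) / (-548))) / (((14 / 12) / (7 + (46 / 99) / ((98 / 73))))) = 34682665728 / 104257347730459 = 0.00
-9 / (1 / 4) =-36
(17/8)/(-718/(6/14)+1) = -51/40184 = -0.00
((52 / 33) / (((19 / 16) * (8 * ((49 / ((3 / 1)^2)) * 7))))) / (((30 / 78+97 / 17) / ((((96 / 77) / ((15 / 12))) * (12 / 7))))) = 158865408 / 130021220945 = 0.00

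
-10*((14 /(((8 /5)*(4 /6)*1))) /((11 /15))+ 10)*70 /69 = -429625 /1518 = -283.02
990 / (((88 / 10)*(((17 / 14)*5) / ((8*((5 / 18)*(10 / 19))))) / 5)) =35000 / 323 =108.36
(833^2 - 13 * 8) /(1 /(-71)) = -49258735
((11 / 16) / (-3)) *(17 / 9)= -187 / 432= -0.43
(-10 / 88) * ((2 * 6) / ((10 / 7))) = -21 / 22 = -0.95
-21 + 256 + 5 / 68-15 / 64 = 255505 / 1088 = 234.84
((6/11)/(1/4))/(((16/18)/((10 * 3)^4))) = 21870000/11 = 1988181.82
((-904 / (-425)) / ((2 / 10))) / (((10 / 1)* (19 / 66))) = 29832 / 8075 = 3.69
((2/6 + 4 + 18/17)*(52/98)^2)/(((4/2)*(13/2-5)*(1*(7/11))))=2044900/2571471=0.80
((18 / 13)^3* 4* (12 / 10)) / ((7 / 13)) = 139968 / 5915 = 23.66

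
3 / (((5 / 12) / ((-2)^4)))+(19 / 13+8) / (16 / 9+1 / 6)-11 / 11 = 10835 / 91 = 119.07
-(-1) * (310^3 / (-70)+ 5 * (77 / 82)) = -244283505 / 574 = -425581.02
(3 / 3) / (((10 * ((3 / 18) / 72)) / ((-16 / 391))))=-3456 / 1955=-1.77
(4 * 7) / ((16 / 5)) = 35 / 4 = 8.75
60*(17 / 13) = 1020 / 13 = 78.46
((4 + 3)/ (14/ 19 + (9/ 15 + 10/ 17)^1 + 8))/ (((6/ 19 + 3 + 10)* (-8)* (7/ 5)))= -153425/ 32442696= -0.00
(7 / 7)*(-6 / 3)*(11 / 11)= -2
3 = 3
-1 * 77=-77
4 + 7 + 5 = 16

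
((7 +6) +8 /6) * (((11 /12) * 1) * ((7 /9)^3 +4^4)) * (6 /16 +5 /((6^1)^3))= 3802721813 /2834352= 1341.65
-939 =-939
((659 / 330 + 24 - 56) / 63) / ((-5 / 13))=1.24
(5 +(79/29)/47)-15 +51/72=-302053/32712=-9.23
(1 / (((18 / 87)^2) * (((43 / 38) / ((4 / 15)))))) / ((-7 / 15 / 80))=-2556640 / 2709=-943.76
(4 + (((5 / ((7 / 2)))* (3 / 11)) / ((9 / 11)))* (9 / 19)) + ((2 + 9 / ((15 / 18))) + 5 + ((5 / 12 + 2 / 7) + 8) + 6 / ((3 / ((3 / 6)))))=253189 / 7980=31.73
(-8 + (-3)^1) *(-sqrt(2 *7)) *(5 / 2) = 55 *sqrt(14) / 2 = 102.90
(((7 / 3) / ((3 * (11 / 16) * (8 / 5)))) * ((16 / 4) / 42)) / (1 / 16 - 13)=-320 / 61479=-0.01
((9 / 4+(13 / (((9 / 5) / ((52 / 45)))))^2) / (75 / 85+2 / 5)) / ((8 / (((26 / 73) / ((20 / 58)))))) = 12093481777 / 1670588064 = 7.24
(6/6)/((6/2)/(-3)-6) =-1/7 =-0.14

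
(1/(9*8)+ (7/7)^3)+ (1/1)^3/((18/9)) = 109/72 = 1.51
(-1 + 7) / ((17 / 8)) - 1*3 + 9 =150 / 17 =8.82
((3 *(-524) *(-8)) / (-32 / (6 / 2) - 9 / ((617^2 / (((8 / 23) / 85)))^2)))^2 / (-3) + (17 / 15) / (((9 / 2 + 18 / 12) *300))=-3838296130923008867496342855432839726480938903 / 8283848036436549253531711595117148507000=-463347.00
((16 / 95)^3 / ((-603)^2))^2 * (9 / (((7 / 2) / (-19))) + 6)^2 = 268435456 / 846612026521277258025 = 0.00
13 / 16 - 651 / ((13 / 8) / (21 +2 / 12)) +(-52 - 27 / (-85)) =-150820339 / 17680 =-8530.56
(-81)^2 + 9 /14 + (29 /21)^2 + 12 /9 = 5790227 /882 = 6564.88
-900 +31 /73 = -65669 /73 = -899.58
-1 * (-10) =10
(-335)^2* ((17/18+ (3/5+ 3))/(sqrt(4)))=255000.14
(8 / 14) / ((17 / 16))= 64 / 119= 0.54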